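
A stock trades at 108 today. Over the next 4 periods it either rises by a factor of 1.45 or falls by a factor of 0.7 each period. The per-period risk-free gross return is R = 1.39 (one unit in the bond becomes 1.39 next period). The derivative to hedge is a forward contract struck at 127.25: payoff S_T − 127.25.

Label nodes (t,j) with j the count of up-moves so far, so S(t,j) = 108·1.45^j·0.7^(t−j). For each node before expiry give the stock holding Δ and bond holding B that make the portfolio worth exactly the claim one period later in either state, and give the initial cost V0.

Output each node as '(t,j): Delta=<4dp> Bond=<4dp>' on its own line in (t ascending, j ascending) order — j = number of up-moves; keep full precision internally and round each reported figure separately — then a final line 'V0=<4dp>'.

(0,0): Delta=1.0000 Bond=-34.0878
(1,0): Delta=1.0000 Bond=-47.3820
(1,1): Delta=1.0000 Bond=-47.3820
(2,0): Delta=1.0000 Bond=-65.8610
(2,1): Delta=1.0000 Bond=-65.8610
(2,2): Delta=1.0000 Bond=-65.8610
(3,0): Delta=1.0000 Bond=-91.5468
(3,1): Delta=1.0000 Bond=-91.5468
(3,2): Delta=1.0000 Bond=-91.5468
(3,3): Delta=1.0000 Bond=-91.5468
V0=73.9122

The replicating-portfolio and risk-neutral prices coincide; use p* = (1.39−0.7)/(1.45−0.7) = 0.9200 for the latter.
Payoff layer (t=4): V(4,0)=-101.3192, V(4,1)=-73.5362, V(4,2)=-15.9857, V(4,3)=103.2260, V(4,4)=350.1647
  t=3,j=0: stock 37.0440 → up 53.7138 (V=-73.5362), down 25.9308 (V=-101.3192). Price -54.5028; hedge Δ=1.0000, bond B=-91.5468.
  t=3,j=1: stock 76.7340 → up 111.2643 (V=-15.9857), down 53.7138 (V=-73.5362). Price -14.8128; hedge Δ=1.0000, bond B=-91.5468.
  t=3,j=2: stock 158.9490 → up 230.4760 (V=103.2260), down 111.2643 (V=-15.9857). Price 67.4022; hedge Δ=1.0000, bond B=-91.5468.
  t=3,j=3: stock 329.2515 → up 477.4147 (V=350.1647), down 230.4760 (V=103.2260). Price 237.7047; hedge Δ=1.0000, bond B=-91.5468.
  t=2,j=0: stock 52.9200 → up 76.7340 (V=-14.8128), down 37.0440 (V=-54.5028). Price -12.9410; hedge Δ=1.0000, bond B=-65.8610.
  t=2,j=1: stock 109.6200 → up 158.9490 (V=67.4022), down 76.7340 (V=-14.8128). Price 43.7590; hedge Δ=1.0000, bond B=-65.8610.
  t=2,j=2: stock 227.0700 → up 329.2515 (V=237.7047), down 158.9490 (V=67.4022). Price 161.2090; hedge Δ=1.0000, bond B=-65.8610.
  t=1,j=0: stock 75.6000 → up 109.6200 (V=43.7590), down 52.9200 (V=-12.9410). Price 28.2180; hedge Δ=1.0000, bond B=-47.3820.
  t=1,j=1: stock 156.6000 → up 227.0700 (V=161.2090), down 109.6200 (V=43.7590). Price 109.2180; hedge Δ=1.0000, bond B=-47.3820.
  t=0,j=0: stock 108.0000 → up 156.6000 (V=109.2180), down 75.6000 (V=28.2180). Price 73.9122; hedge Δ=1.0000, bond B=-34.0878.
Self-financing check: at every node Δ·S+B equals the discounted successor values.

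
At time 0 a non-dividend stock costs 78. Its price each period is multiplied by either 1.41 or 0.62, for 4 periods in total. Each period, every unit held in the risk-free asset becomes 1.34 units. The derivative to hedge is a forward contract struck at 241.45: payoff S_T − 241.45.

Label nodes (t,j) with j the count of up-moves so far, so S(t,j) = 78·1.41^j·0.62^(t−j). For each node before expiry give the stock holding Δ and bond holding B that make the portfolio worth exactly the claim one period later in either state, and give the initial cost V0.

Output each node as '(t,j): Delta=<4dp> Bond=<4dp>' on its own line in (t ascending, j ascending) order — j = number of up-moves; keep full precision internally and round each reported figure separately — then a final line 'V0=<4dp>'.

Since d<R<u, set p* = (R−d)/(u−d) = 0.9114; price each node as the discounted p*-expectation of its children.
At expiry t=4: V(4,0)=-229.9245, V(4,1)=-215.2387, V(4,2)=-181.8404, V(4,3)=-105.8862, V(4,4)=66.8482
Node (3,0) S=18.5896: V=(p*·-215.2387+(1−p*)·-229.9245)/1.34=-161.5970; Δ=(-215.2387−-229.9245)/(26.2113−11.5255)=1.0000; B=V−Δ·S=-180.1866
Node (3,1) S=42.2763: V=(p*·-181.8404+(1−p*)·-215.2387)/1.34=-137.9103; Δ=(-181.8404−-215.2387)/(59.6096−26.2113)=1.0000; B=V−Δ·S=-180.1866
Node (3,2) S=96.1445: V=(p*·-105.8862+(1−p*)·-181.8404)/1.34=-84.0421; Δ=(-105.8862−-181.8404)/(135.5638−59.6096)=1.0000; B=V−Δ·S=-180.1866
Node (3,3) S=218.6512: V=(p*·66.8482+(1−p*)·-105.8862)/1.34=38.4647; Δ=(66.8482−-105.8862)/(308.2982−135.5638)=1.0000; B=V−Δ·S=-180.1866
Node (2,0) S=29.9832: V=(p*·-137.9103+(1−p*)·-161.5970)/1.34=-104.4844; Δ=(-137.9103−-161.5970)/(42.2763−18.5896)=1.0000; B=V−Δ·S=-134.4676
Node (2,1) S=68.1876: V=(p*·-84.0421+(1−p*)·-137.9103)/1.34=-66.2800; Δ=(-84.0421−-137.9103)/(96.1445−42.2763)=1.0000; B=V−Δ·S=-134.4676
Node (2,2) S=155.0718: V=(p*·38.4647+(1−p*)·-84.0421)/1.34=20.6042; Δ=(38.4647−-84.0421)/(218.6512−96.1445)=1.0000; B=V−Δ·S=-134.4676
Node (1,0) S=48.3600: V=(p*·-66.2800+(1−p*)·-104.4844)/1.34=-51.9889; Δ=(-66.2800−-104.4844)/(68.1876−29.9832)=1.0000; B=V−Δ·S=-100.3489
Node (1,1) S=109.9800: V=(p*·20.6042+(1−p*)·-66.2800)/1.34=9.6311; Δ=(20.6042−-66.2800)/(155.0718−68.1876)=1.0000; B=V−Δ·S=-100.3489
Node (0,0) S=78.0000: V=(p*·9.6311+(1−p*)·-51.9889)/1.34=3.1127; Δ=(9.6311−-51.9889)/(109.9800−48.3600)=1.0000; B=V−Δ·S=-74.8873
Self-financing check: at every node Δ·S+B equals the discounted successor values.

(0,0): Delta=1.0000 Bond=-74.8873
(1,0): Delta=1.0000 Bond=-100.3489
(1,1): Delta=1.0000 Bond=-100.3489
(2,0): Delta=1.0000 Bond=-134.4676
(2,1): Delta=1.0000 Bond=-134.4676
(2,2): Delta=1.0000 Bond=-134.4676
(3,0): Delta=1.0000 Bond=-180.1866
(3,1): Delta=1.0000 Bond=-180.1866
(3,2): Delta=1.0000 Bond=-180.1866
(3,3): Delta=1.0000 Bond=-180.1866
V0=3.1127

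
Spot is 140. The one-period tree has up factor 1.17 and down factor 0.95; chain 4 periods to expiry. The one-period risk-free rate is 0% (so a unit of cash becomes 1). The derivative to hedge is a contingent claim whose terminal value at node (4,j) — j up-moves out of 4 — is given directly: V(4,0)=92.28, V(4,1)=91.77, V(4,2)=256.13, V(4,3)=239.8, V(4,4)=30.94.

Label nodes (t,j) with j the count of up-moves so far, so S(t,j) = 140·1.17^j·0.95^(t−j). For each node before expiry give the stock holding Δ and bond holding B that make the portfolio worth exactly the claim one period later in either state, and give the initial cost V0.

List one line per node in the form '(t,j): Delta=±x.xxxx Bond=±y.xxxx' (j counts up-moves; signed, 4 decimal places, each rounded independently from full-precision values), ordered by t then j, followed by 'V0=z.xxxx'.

Risk-neutral probability p* = (R−d)/(u−d) = (1−0.95)/(1.17−0.95) = 0.2273.
At expiry t=4: V(4,0)=92.2800, V(4,1)=91.7700, V(4,2)=256.1300, V(4,3)=239.8000, V(4,4)=30.9400
(3,0): S=120.0325. Δ = (V_up−V_dn)/(S_up−S_dn) = (91.7700−92.2800)/(140.4380−114.0309) = -0.0193. V = [p*·91.7700 + (1−p*)·92.2800]/1 = 92.1641. B = V − Δ·S = 94.4823.
(3,1): S=147.8295. Δ = (V_up−V_dn)/(S_up−S_dn) = (256.1300−91.7700)/(172.9605−140.4380) = 5.0537. V = [p*·256.1300 + (1−p*)·91.7700]/1 = 129.1245. B = V − Δ·S = -617.9664.
(3,2): S=182.0637. Δ = (V_up−V_dn)/(S_up−S_dn) = (239.8000−256.1300)/(213.0145−172.9605) = -0.4077. V = [p*·239.8000 + (1−p*)·256.1300]/1 = 252.4186. B = V − Δ·S = 326.6459.
(3,3): S=224.2258. Δ = (V_up−V_dn)/(S_up−S_dn) = (30.9400−239.8000)/(262.3442−213.0145) = -4.2340. V = [p*·30.9400 + (1−p*)·239.8000]/1 = 192.3318. B = V − Δ·S = 1141.6955.
(2,0): S=126.3500. Δ = (V_up−V_dn)/(S_up−S_dn) = (129.1245−92.1641)/(147.8295−120.0325) = 1.3297. V = [p*·129.1245 + (1−p*)·92.1641]/1 = 100.5642. B = V − Δ·S = -67.4379.
(2,1): S=155.6100. Δ = (V_up−V_dn)/(S_up−S_dn) = (252.4186−129.1245)/(182.0637−147.8295) = 3.6015. V = [p*·252.4186 + (1−p*)·129.1245]/1 = 157.1459. B = V − Δ·S = -403.2818.
(2,2): S=191.6460. Δ = (V_up−V_dn)/(S_up−S_dn) = (192.3318−252.4186)/(224.2258−182.0637) = -1.4251. V = [p*·192.3318 + (1−p*)·252.4186]/1 = 238.7625. B = V − Δ·S = 511.8844.
(1,0): S=133.0000. Δ = (V_up−V_dn)/(S_up−S_dn) = (157.1459−100.5642)/(155.6100−126.3500) = 1.9338. V = [p*·157.1459 + (1−p*)·100.5642]/1 = 113.4237. B = V − Δ·S = -143.7660.
(1,1): S=163.8000. Δ = (V_up−V_dn)/(S_up−S_dn) = (238.7625−157.1459)/(191.6460−155.6100) = 2.2649. V = [p*·238.7625 + (1−p*)·157.1459]/1 = 175.6952. B = V − Δ·S = -195.2894.
(0,0): S=140.0000. Δ = (V_up−V_dn)/(S_up−S_dn) = (175.6952−113.4237)/(163.8000−133.0000) = 2.0218. V = [p*·175.6952 + (1−p*)·113.4237]/1 = 127.5763. B = V − Δ·S = -155.4759.
Self-financing check: at every node Δ·S+B equals the discounted successor values.

(0,0): Delta=2.0218 Bond=-155.4759
(1,0): Delta=1.9338 Bond=-143.7660
(1,1): Delta=2.2649 Bond=-195.2894
(2,0): Delta=1.3297 Bond=-67.4379
(2,1): Delta=3.6015 Bond=-403.2818
(2,2): Delta=-1.4251 Bond=511.8844
(3,0): Delta=-0.0193 Bond=94.4823
(3,1): Delta=5.0537 Bond=-617.9664
(3,2): Delta=-0.4077 Bond=326.6459
(3,3): Delta=-4.2340 Bond=1141.6955
V0=127.5763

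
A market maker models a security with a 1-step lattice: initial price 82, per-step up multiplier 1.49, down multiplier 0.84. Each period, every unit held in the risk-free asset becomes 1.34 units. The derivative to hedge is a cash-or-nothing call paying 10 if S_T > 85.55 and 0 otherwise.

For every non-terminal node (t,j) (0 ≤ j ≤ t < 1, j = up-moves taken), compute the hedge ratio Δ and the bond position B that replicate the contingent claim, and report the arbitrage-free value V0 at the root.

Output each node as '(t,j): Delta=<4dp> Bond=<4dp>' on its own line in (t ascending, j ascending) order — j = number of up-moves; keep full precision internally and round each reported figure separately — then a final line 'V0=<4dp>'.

(0,0): Delta=0.1876 Bond=-9.6441
V0=5.7405

Risk-neutral probability p* = (R−d)/(u−d) = (1.34−0.84)/(1.49−0.84) = 0.7692.
Terminal payoffs: V(1,0)=0.0000, V(1,1)=10.0000
Node (0,0) S=82.0000: V=(p*·10.0000+(1−p*)·0.0000)/1.34=5.7405; Δ=(10.0000−0.0000)/(122.1800−68.8800)=0.1876; B=V−Δ·S=-9.6441
Root portfolio cost Δ·82+B reproduces V0=5.7405.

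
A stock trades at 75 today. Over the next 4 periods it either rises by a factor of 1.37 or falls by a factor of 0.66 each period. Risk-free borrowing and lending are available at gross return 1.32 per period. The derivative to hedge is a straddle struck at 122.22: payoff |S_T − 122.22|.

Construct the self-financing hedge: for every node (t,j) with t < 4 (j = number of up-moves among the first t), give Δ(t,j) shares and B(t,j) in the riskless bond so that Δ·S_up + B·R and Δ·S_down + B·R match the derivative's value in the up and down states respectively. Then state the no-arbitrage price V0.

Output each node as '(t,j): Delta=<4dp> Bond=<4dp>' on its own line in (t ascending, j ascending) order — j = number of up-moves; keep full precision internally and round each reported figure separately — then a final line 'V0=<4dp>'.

(0,0): Delta=0.8112 Bond=-24.9830
(1,0): Delta=-0.8571 Bond=49.6041
(1,1): Delta=0.8721 Bond=-39.2337
(2,0): Delta=-1.0000 Bond=70.1446
(2,1): Delta=-0.8519 Bond=65.1238
(2,2): Delta=0.9350 Bond=-60.6455
(3,0): Delta=-1.0000 Bond=92.5909
(3,1): Delta=-1.0000 Bond=92.5909
(3,2): Delta=-0.8465 Bond=85.4614
(3,3): Delta=1.0000 Bond=-92.5909
V0=35.8552

Risk-neutral probability p* = (R−d)/(u−d) = (1.32−0.66)/(1.37−0.66) = 0.9296.
Terminal values V(4,·): V(4,0)=107.9889, V(4,1)=92.6798, V(4,2)=60.9017, V(4,3)=5.0620, V(4,4)=141.9865
  t=3,j=0: stock 21.5622 → up 29.5402 (V=92.6798), down 14.2311 (V=107.9889). Price 71.0287; hedge Δ=-1.0000, bond B=92.5909.
  t=3,j=1: stock 44.7579 → up 61.3183 (V=60.9017), down 29.5402 (V=92.6798). Price 47.8330; hedge Δ=-1.0000, bond B=92.5909.
  t=3,j=2: stock 92.9066 → up 127.2820 (V=5.0620), down 61.3183 (V=60.9017). Price 6.8139; hedge Δ=-0.8465, bond B=85.4614.
  t=3,j=3: stock 192.8515 → up 264.2065 (V=141.9865), down 127.2820 (V=5.0620). Price 100.2606; hedge Δ=1.0000, bond B=-92.5909.
  t=2,j=0: stock 32.6700 → up 44.7579 (V=47.8330), down 21.5622 (V=71.0287). Price 37.4746; hedge Δ=-1.0000, bond B=70.1446.
  t=2,j=1: stock 67.8150 → up 92.9066 (V=6.8139), down 44.7579 (V=47.8330). Price 7.3504; hedge Δ=-0.8519, bond B=65.1238.
  t=2,j=2: stock 140.7675 → up 192.8515 (V=100.2606), down 92.9066 (V=6.8139). Price 70.9696; hedge Δ=0.9350, bond B=-60.6455.
  t=1,j=0: stock 49.5000 → up 67.8150 (V=7.3504), down 32.6700 (V=37.4746). Price 7.1756; hedge Δ=-0.8571, bond B=49.6041.
  t=1,j=1: stock 102.7500 → up 140.7675 (V=70.9696), down 67.8150 (V=7.3504). Price 50.3707; hedge Δ=0.8721, bond B=-39.2337.
  t=0,j=0: stock 75.0000 → up 102.7500 (V=50.3707), down 49.5000 (V=7.1756). Price 35.8552; hedge Δ=0.8112, bond B=-24.9830.
The time-0 hedge costs 35.8552, which is the no-arbitrage price.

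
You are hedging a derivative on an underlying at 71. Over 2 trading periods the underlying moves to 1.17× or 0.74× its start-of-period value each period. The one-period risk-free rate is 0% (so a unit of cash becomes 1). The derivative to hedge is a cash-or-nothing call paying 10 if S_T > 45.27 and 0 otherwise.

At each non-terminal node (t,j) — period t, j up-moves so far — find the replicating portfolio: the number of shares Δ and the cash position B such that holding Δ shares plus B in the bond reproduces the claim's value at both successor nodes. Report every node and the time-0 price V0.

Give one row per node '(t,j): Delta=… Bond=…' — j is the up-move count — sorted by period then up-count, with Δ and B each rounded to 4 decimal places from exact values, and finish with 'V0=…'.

Since d<R<u, set p* = (R−d)/(u−d) = 0.6047; price each node as the discounted p*-expectation of its children.
Terminal values V(2,·): V(2,0)=0.0000, V(2,1)=10.0000, V(2,2)=10.0000
Node (1,0) S=52.5400: V=(p*·10.0000+(1−p*)·0.0000)/1=6.0465; Δ=(10.0000−0.0000)/(61.4718−38.8796)=0.4426; B=V−Δ·S=-17.2093
Node (1,1) S=83.0700: V=(p*·10.0000+(1−p*)·10.0000)/1=10.0000; Δ=(10.0000−10.0000)/(97.1919−61.4718)=0.0000; B=V−Δ·S=10.0000
Node (0,0) S=71.0000: V=(p*·10.0000+(1−p*)·6.0465)/1=8.4370; Δ=(10.0000−6.0465)/(83.0700−52.5400)=0.1295; B=V−Δ·S=-0.7572
Root portfolio cost Δ·71+B reproduces V0=8.4370.

(0,0): Delta=0.1295 Bond=-0.7572
(1,0): Delta=0.4426 Bond=-17.2093
(1,1): Delta=0.0000 Bond=10.0000
V0=8.4370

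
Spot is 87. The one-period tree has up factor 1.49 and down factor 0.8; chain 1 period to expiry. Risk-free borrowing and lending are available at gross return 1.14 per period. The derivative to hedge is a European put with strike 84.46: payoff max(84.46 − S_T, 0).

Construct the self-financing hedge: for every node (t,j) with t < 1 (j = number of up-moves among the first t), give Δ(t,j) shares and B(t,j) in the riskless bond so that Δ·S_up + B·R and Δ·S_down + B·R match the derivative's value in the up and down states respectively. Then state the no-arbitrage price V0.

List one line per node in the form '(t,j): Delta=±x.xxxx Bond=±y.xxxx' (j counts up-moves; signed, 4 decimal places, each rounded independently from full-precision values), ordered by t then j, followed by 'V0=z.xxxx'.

(0,0): Delta=-0.2475 Bond=28.1482
V0=6.6120

The replicating-portfolio and risk-neutral prices coincide; use p* = (1.14−0.8)/(1.49−0.8) = 0.4928 for the latter.
Payoff layer (t=1): V(1,0)=14.8600, V(1,1)=0.0000
(0,0): S=87.0000. Δ = (V_up−V_dn)/(S_up−S_dn) = (0.0000−14.8600)/(129.6300−69.6000) = -0.2475. V = [p*·0.0000 + (1−p*)·14.8600]/1.14 = 6.6120. B = V − Δ·S = 28.1482.
Root portfolio cost Δ·87+B reproduces V0=6.6120.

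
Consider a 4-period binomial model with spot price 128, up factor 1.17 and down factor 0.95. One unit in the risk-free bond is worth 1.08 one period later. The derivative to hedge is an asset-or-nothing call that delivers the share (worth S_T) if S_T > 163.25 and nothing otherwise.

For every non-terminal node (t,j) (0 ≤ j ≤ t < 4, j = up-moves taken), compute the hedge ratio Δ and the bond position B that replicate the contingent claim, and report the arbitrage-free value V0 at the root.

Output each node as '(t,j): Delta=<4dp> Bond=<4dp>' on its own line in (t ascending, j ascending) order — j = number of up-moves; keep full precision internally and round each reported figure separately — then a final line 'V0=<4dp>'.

(0,0): Delta=2.6150 Bond=-264.8985
(1,0): Delta=2.1794 Bond=-233.1107
(1,1): Delta=2.8600 Bond=-322.7686
(2,0): Delta=0.0000 Bond=0.0000
(2,1): Delta=3.4044 Bond=-426.0546
(2,2): Delta=2.5539 Bond=-294.9609
(3,0): Delta=0.0000 Bond=0.0000
(3,1): Delta=0.0000 Bond=0.0000
(3,2): Delta=5.3182 Bond=-778.6967
(3,3): Delta=1.0000 Bond=0.0000
V0=69.8275

Under the risk-neutral measure, an up-move has probability p* = (R−d)/(u−d) = 0.5909 and values discount at R = 1.08.
Terminal values V(4,·): V(4,0)=0.0000, V(4,1)=0.0000, V(4,2)=0.0000, V(4,3)=194.7561, V(4,4)=239.8576
(3,0): S=109.7440. Δ = (V_up−V_dn)/(S_up−S_dn) = (0.0000−0.0000)/(128.4005−104.2568) = 0.0000. V = [p*·0.0000 + (1−p*)·0.0000]/1.08 = 0.0000. B = V − Δ·S = 0.0000.
(3,1): S=135.1584. Δ = (V_up−V_dn)/(S_up−S_dn) = (0.0000−0.0000)/(158.1353−128.4005) = 0.0000. V = [p*·0.0000 + (1−p*)·0.0000]/1.08 = 0.0000. B = V − Δ·S = 0.0000.
(3,2): S=166.4582. Δ = (V_up−V_dn)/(S_up−S_dn) = (194.7561−0.0000)/(194.7561−158.1353) = 5.3182. V = [p*·194.7561 + (1−p*)·0.0000]/1.08 = 106.5585. B = V − Δ·S = -778.6967.
(3,3): S=205.0065. Δ = (V_up−V_dn)/(S_up−S_dn) = (239.8576−194.7561)/(239.8576−194.7561) = 1.0000. V = [p*·239.8576 + (1−p*)·194.7561]/1.08 = 205.0065. B = V − Δ·S = 0.0000.
(2,0): S=115.5200. Δ = (V_up−V_dn)/(S_up−S_dn) = (0.0000−0.0000)/(135.1584−109.7440) = 0.0000. V = [p*·0.0000 + (1−p*)·0.0000]/1.08 = 0.0000. B = V − Δ·S = 0.0000.
(2,1): S=142.2720. Δ = (V_up−V_dn)/(S_up−S_dn) = (106.5585−0.0000)/(166.4582−135.1584) = 3.4044. V = [p*·106.5585 + (1−p*)·0.0000]/1.08 = 58.3022. B = V − Δ·S = -426.0546.
(2,2): S=175.2192. Δ = (V_up−V_dn)/(S_up−S_dn) = (205.0065−106.5585)/(205.0065−166.4582) = 2.5539. V = [p*·205.0065 + (1−p*)·106.5585]/1.08 = 152.5299. B = V − Δ·S = -294.9609.
(1,0): S=121.6000. Δ = (V_up−V_dn)/(S_up−S_dn) = (58.3022−0.0000)/(142.2720−115.5200) = 2.1794. V = [p*·58.3022 + (1−p*)·0.0000]/1.08 = 31.8994. B = V − Δ·S = -233.1107.
(1,1): S=149.7600. Δ = (V_up−V_dn)/(S_up−S_dn) = (152.5299−58.3022)/(175.2192−142.2720) = 2.8600. V = [p*·152.5299 + (1−p*)·58.3022]/1.08 = 105.5391. B = V − Δ·S = -322.7686.
(0,0): S=128.0000. Δ = (V_up−V_dn)/(S_up−S_dn) = (105.5391−31.8994)/(149.7600−121.6000) = 2.6150. V = [p*·105.5391 + (1−p*)·31.8994]/1.08 = 69.8275. B = V − Δ·S = -264.8985.
The time-0 hedge costs 69.8275, which is the no-arbitrage price.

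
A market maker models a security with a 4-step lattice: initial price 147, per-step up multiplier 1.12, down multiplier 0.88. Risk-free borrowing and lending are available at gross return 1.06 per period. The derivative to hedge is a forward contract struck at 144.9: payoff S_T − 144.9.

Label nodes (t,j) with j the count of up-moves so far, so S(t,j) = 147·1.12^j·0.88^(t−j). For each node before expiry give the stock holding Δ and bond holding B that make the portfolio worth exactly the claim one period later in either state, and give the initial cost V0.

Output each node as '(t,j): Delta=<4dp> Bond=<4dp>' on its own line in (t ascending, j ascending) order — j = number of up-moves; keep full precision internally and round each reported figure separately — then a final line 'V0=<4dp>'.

The replicating-portfolio and risk-neutral prices coincide; use p* = (1.06−0.88)/(1.12−0.88) = 0.7500 for the latter.
Terminal values V(4,·): V(4,0)=-56.7448, V(4,1)=-32.7024, V(4,2)=-2.1031, V(4,3)=36.8415, V(4,4)=86.4073
(3,0): S=100.1764. Δ = (V_up−V_dn)/(S_up−S_dn) = (-32.7024−-56.7448)/(112.1976−88.1552) = 1.0000. V = [p*·-32.7024 + (1−p*)·-56.7448]/1.06 = -36.5217. B = V − Δ·S = -136.6981.
(3,1): S=127.4972. Δ = (V_up−V_dn)/(S_up−S_dn) = (-2.1031−-32.7024)/(142.7969−112.1976) = 1.0000. V = [p*·-2.1031 + (1−p*)·-32.7024]/1.06 = -9.2009. B = V − Δ·S = -136.6981.
(3,2): S=162.2692. Δ = (V_up−V_dn)/(S_up−S_dn) = (36.8415−-2.1031)/(181.7415−142.7969) = 1.0000. V = [p*·36.8415 + (1−p*)·-2.1031]/1.06 = 25.5711. B = V − Δ·S = -136.6981.
(3,3): S=206.5244. Δ = (V_up−V_dn)/(S_up−S_dn) = (86.4073−36.8415)/(231.3073−181.7415) = 1.0000. V = [p*·86.4073 + (1−p*)·36.8415]/1.06 = 69.8263. B = V − Δ·S = -136.6981.
(2,0): S=113.8368. Δ = (V_up−V_dn)/(S_up−S_dn) = (-9.2009−-36.5217)/(127.4972−100.1764) = 1.0000. V = [p*·-9.2009 + (1−p*)·-36.5217]/1.06 = -15.1237. B = V − Δ·S = -128.9605.
(2,1): S=144.8832. Δ = (V_up−V_dn)/(S_up−S_dn) = (25.5711−-9.2009)/(162.2692−127.4972) = 1.0000. V = [p*·25.5711 + (1−p*)·-9.2009]/1.06 = 15.9227. B = V − Δ·S = -128.9605.
(2,2): S=184.3968. Δ = (V_up−V_dn)/(S_up−S_dn) = (69.8263−25.5711)/(206.5244−162.2692) = 1.0000. V = [p*·69.8263 + (1−p*)·25.5711]/1.06 = 55.4363. B = V − Δ·S = -128.9605.
(1,0): S=129.3600. Δ = (V_up−V_dn)/(S_up−S_dn) = (15.9227−-15.1237)/(144.8832−113.8368) = 1.0000. V = [p*·15.9227 + (1−p*)·-15.1237]/1.06 = 7.6992. B = V − Δ·S = -121.6608.
(1,1): S=164.6400. Δ = (V_up−V_dn)/(S_up−S_dn) = (55.4363−15.9227)/(184.3968−144.8832) = 1.0000. V = [p*·55.4363 + (1−p*)·15.9227]/1.06 = 42.9792. B = V − Δ·S = -121.6608.
(0,0): S=147.0000. Δ = (V_up−V_dn)/(S_up−S_dn) = (42.9792−7.6992)/(164.6400−129.3600) = 1.0000. V = [p*·42.9792 + (1−p*)·7.6992]/1.06 = 32.2256. B = V − Δ·S = -114.7744.
Root portfolio cost Δ·147+B reproduces V0=32.2256.

(0,0): Delta=1.0000 Bond=-114.7744
(1,0): Delta=1.0000 Bond=-121.6608
(1,1): Delta=1.0000 Bond=-121.6608
(2,0): Delta=1.0000 Bond=-128.9605
(2,1): Delta=1.0000 Bond=-128.9605
(2,2): Delta=1.0000 Bond=-128.9605
(3,0): Delta=1.0000 Bond=-136.6981
(3,1): Delta=1.0000 Bond=-136.6981
(3,2): Delta=1.0000 Bond=-136.6981
(3,3): Delta=1.0000 Bond=-136.6981
V0=32.2256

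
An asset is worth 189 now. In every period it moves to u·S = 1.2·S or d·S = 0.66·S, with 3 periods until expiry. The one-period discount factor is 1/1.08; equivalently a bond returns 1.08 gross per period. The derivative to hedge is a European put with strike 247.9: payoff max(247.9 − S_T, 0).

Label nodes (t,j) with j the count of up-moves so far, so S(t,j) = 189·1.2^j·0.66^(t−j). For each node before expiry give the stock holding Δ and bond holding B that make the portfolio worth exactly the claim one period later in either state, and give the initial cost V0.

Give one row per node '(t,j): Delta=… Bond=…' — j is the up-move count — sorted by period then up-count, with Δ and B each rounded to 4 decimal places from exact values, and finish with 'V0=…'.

Risk-neutral probability p* = (R−d)/(u−d) = (1.08−0.66)/(1.2−0.66) = 0.7778.
Terminal values V(3,·): V(3,0)=193.5633, V(3,1)=149.1059, V(3,2)=68.2744, V(3,3)=0.0000
  t=2,j=0: stock 82.3284 → up 98.7941 (V=149.1059), down 54.3367 (V=193.5633). Price 147.2086; hedge Δ=-1.0000, bond B=229.5370.
  t=2,j=1: stock 149.6880 → up 179.6256 (V=68.2744), down 98.7941 (V=149.1059). Price 79.8490; hedge Δ=-1.0000, bond B=229.5370.
  t=2,j=2: stock 272.1600 → up 326.5920 (V=0.0000), down 179.6256 (V=68.2744). Price 14.0482; hedge Δ=-0.4646, bond B=140.4823.
  t=1,j=0: stock 124.7400 → up 149.6880 (V=79.8490), down 82.3284 (V=147.2086). Price 87.7943; hedge Δ=-1.0000, bond B=212.5343.
  t=1,j=1: stock 226.8000 → up 272.1600 (V=14.0482), down 149.6880 (V=79.8490). Price 26.5469; hedge Δ=-0.5373, bond B=148.4002.
  t=0,j=0: stock 189.0000 → up 226.8000 (V=26.5469), down 124.7400 (V=87.7943). Price 37.1828; hedge Δ=-0.6001, bond B=150.6039.
The time-0 hedge costs 37.1828, which is the no-arbitrage price.

(0,0): Delta=-0.6001 Bond=150.6039
(1,0): Delta=-1.0000 Bond=212.5343
(1,1): Delta=-0.5373 Bond=148.4002
(2,0): Delta=-1.0000 Bond=229.5370
(2,1): Delta=-1.0000 Bond=229.5370
(2,2): Delta=-0.4646 Bond=140.4823
V0=37.1828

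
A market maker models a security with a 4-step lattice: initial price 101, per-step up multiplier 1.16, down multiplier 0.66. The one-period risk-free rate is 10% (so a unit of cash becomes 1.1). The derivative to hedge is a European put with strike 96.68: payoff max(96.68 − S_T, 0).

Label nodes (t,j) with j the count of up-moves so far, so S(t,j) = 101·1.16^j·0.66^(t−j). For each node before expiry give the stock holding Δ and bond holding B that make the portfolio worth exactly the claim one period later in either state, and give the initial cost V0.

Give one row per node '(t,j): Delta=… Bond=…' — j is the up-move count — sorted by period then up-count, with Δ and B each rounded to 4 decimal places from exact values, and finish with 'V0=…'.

Since d<R<u, set p* = (R−d)/(u−d) = 0.8800; price each node as the discounted p*-expectation of its children.
Payoff layer (t=4): V(4,0)=77.5155, V(4,1)=62.9970, V(4,2)=37.4795, V(4,3)=0.0000, V(4,4)=0.0000
  t=3,j=0: stock 29.0371 → up 33.6830 (V=62.9970), down 19.1645 (V=77.5155). Price 58.8538; hedge Δ=-1.0000, bond B=87.8909.
  t=3,j=1: stock 51.0349 → up 59.2005 (V=37.4795), down 33.6830 (V=62.9970). Price 36.8560; hedge Δ=-1.0000, bond B=87.8909.
  t=3,j=2: stock 89.6977 → up 104.0493 (V=0.0000), down 59.2005 (V=37.4795). Price 4.0887; hedge Δ=-0.8357, bond B=79.0477.
  t=3,j=3: stock 157.6505 → up 182.8746 (V=0.0000), down 104.0493 (V=0.0000). Price 0.0000; hedge Δ=0.0000, bond B=0.0000.
  t=2,j=0: stock 43.9956 → up 51.0349 (V=36.8560), down 29.0371 (V=58.8538). Price 35.9052; hedge Δ=-1.0000, bond B=79.9008.
  t=2,j=1: stock 77.3256 → up 89.6977 (V=4.0887), down 51.0349 (V=36.8560). Price 7.2916; hedge Δ=-0.8475, bond B=72.8263.
  t=2,j=2: stock 135.9056 → up 157.6505 (V=0.0000), down 89.6977 (V=4.0887). Price 0.4460; hedge Δ=-0.0602, bond B=8.6234.
  t=1,j=0: stock 66.6600 → up 77.3256 (V=7.2916), down 43.9956 (V=35.9052). Price 9.7502; hedge Δ=-0.8585, bond B=66.9775.
  t=1,j=1: stock 117.1600 → up 135.9056 (V=0.4460), down 77.3256 (V=7.2916). Price 1.1523; hedge Δ=-0.1169, bond B=14.8434.
  t=0,j=0: stock 101.0000 → up 117.1600 (V=1.1523), down 66.6600 (V=9.7502). Price 1.9855; hedge Δ=-0.1703, bond B=19.1813.
Check: Δ(0,0)·S0 + B(0,0) = 1.9855 = V0.

(0,0): Delta=-0.1703 Bond=19.1813
(1,0): Delta=-0.8585 Bond=66.9775
(1,1): Delta=-0.1169 Bond=14.8434
(2,0): Delta=-1.0000 Bond=79.9008
(2,1): Delta=-0.8475 Bond=72.8263
(2,2): Delta=-0.0602 Bond=8.6234
(3,0): Delta=-1.0000 Bond=87.8909
(3,1): Delta=-1.0000 Bond=87.8909
(3,2): Delta=-0.8357 Bond=79.0477
(3,3): Delta=0.0000 Bond=0.0000
V0=1.9855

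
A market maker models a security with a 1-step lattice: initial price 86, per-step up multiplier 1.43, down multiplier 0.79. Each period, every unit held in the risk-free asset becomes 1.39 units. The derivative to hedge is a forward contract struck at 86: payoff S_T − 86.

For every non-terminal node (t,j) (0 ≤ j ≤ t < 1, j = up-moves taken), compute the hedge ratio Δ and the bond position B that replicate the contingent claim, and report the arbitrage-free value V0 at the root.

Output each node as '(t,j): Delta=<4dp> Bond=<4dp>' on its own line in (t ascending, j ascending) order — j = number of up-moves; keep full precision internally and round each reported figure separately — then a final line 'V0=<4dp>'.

Since d<R<u, set p* = (R−d)/(u−d) = 0.9375; price each node as the discounted p*-expectation of its children.
Terminal values V(1,·): V(1,0)=-18.0600, V(1,1)=36.9800
Node (0,0) S=86.0000: V=(p*·36.9800+(1−p*)·-18.0600)/1.39=24.1295; Δ=(36.9800−-18.0600)/(122.9800−67.9400)=1.0000; B=V−Δ·S=-61.8705
Check: Δ(0,0)·S0 + B(0,0) = 24.1295 = V0.

(0,0): Delta=1.0000 Bond=-61.8705
V0=24.1295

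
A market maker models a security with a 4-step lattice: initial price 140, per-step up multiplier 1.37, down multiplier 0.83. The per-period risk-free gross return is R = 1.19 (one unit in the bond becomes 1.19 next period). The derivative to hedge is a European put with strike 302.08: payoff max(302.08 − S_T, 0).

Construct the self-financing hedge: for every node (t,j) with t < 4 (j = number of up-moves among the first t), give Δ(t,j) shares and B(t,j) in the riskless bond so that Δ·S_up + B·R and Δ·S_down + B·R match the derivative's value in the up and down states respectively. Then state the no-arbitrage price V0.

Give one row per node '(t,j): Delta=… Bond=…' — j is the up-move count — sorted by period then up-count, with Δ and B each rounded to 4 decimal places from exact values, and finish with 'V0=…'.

Risk-neutral probability p* = (R−d)/(u−d) = (1.19−0.83)/(1.37−0.83) = 0.6667.
Terminal values V(4,·): V(4,0)=235.6384, V(4,1)=192.4113, V(4,2)=121.0605, V(4,3)=3.2888, V(4,4)=0.0000
  t=3,j=0: stock 80.0502 → up 109.6687 (V=192.4113), down 66.4416 (V=235.6384). Price 173.7986; hedge Δ=-1.0000, bond B=253.8487.
  t=3,j=1: stock 132.1310 → up 181.0195 (V=121.0605), down 109.6687 (V=192.4113). Price 121.7177; hedge Δ=-1.0000, bond B=253.8487.
  t=3,j=2: stock 218.0958 → up 298.7912 (V=3.2888), down 181.0195 (V=121.0605). Price 35.7530; hedge Δ=-1.0000, bond B=253.8487.
  t=3,j=3: stock 359.9894 → up 493.1855 (V=0.0000), down 298.7912 (V=3.2888). Price 0.9212; hedge Δ=-0.0169, bond B=7.0116.
  t=2,j=0: stock 96.4460 → up 132.1310 (V=121.7177), down 80.0502 (V=173.7986). Price 116.8723; hedge Δ=-1.0000, bond B=213.3183.
  t=2,j=1: stock 159.1940 → up 218.0958 (V=35.7530), down 132.1310 (V=121.7177). Price 54.1243; hedge Δ=-1.0000, bond B=213.3183.
  t=2,j=2: stock 262.7660 → up 359.9894 (V=0.9212), down 218.0958 (V=35.7530). Price 10.5309; hedge Δ=-0.2455, bond B=75.0341.
  t=1,j=0: stock 116.2000 → up 159.1940 (V=54.1243), down 96.4460 (V=116.8723). Price 63.0590; hedge Δ=-1.0000, bond B=179.2590.
  t=1,j=1: stock 191.8000 → up 262.7660 (V=10.5309), down 159.1940 (V=54.1243). Price 21.0605; hedge Δ=-0.4209, bond B=101.7889.
  t=0,j=0: stock 140.0000 → up 191.8000 (V=21.0605), down 116.2000 (V=63.0590). Price 29.4622; hedge Δ=-0.5555, bond B=107.2372.
Root portfolio cost Δ·140+B reproduces V0=29.4622.

(0,0): Delta=-0.5555 Bond=107.2372
(1,0): Delta=-1.0000 Bond=179.2590
(1,1): Delta=-0.4209 Bond=101.7889
(2,0): Delta=-1.0000 Bond=213.3183
(2,1): Delta=-1.0000 Bond=213.3183
(2,2): Delta=-0.2455 Bond=75.0341
(3,0): Delta=-1.0000 Bond=253.8487
(3,1): Delta=-1.0000 Bond=253.8487
(3,2): Delta=-1.0000 Bond=253.8487
(3,3): Delta=-0.0169 Bond=7.0116
V0=29.4622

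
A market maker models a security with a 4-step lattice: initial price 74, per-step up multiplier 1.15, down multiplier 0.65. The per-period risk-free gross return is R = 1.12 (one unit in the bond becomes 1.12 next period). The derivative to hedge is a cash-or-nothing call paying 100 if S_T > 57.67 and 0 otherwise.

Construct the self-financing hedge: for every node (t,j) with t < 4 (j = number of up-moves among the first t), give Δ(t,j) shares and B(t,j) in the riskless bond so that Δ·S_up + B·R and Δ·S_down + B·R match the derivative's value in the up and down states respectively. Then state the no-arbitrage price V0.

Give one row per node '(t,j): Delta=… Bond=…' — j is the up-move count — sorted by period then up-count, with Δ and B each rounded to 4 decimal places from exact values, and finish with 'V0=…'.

(0,0): Delta=0.3060 Bond=39.6450
(1,0): Delta=2.9289 Bond=-81.7608
(1,1): Delta=0.2113 Bond=52.4554
(2,0): Delta=0.0000 Bond=0.0000
(2,1): Delta=3.0346 Bond=-97.4171
(2,2): Delta=0.1095 Bond=68.7181
(3,0): Delta=0.0000 Bond=0.0000
(3,1): Delta=0.0000 Bond=0.0000
(3,2): Delta=3.1440 Bond=-116.0714
(3,3): Delta=0.0000 Bond=89.2857
V0=62.2864

The replicating-portfolio and risk-neutral prices coincide; use p* = (1.12−0.65)/(1.15−0.65) = 0.9400 for the latter.
Payoff layer (t=4): V(4,0)=0.0000, V(4,1)=0.0000, V(4,2)=0.0000, V(4,3)=100.0000, V(4,4)=100.0000
Node (3,0) S=20.3223: V=(p*·0.0000+(1−p*)·0.0000)/1.12=0.0000; Δ=(0.0000−0.0000)/(23.3706−13.2095)=0.0000; B=V−Δ·S=0.0000
Node (3,1) S=35.9548: V=(p*·0.0000+(1−p*)·0.0000)/1.12=0.0000; Δ=(0.0000−0.0000)/(41.3480−23.3706)=0.0000; B=V−Δ·S=0.0000
Node (3,2) S=63.6122: V=(p*·100.0000+(1−p*)·0.0000)/1.12=83.9286; Δ=(100.0000−0.0000)/(73.1541−41.3480)=3.1440; B=V−Δ·S=-116.0714
Node (3,3) S=112.5447: V=(p*·100.0000+(1−p*)·100.0000)/1.12=89.2857; Δ=(100.0000−100.0000)/(129.4265−73.1541)=0.0000; B=V−Δ·S=89.2857
Node (2,0) S=31.2650: V=(p*·0.0000+(1−p*)·0.0000)/1.12=0.0000; Δ=(0.0000−0.0000)/(35.9548−20.3223)=0.0000; B=V−Δ·S=0.0000
Node (2,1) S=55.3150: V=(p*·83.9286+(1−p*)·0.0000)/1.12=70.4401; Δ=(83.9286−0.0000)/(63.6122−35.9547)=3.0346; B=V−Δ·S=-97.4171
Node (2,2) S=97.8650: V=(p*·89.2857+(1−p*)·83.9286)/1.12=79.4324; Δ=(89.2857−83.9286)/(112.5447−63.6122)=0.1095; B=V−Δ·S=68.7181
Node (1,0) S=48.1000: V=(p*·70.4401+(1−p*)·0.0000)/1.12=59.1193; Δ=(70.4401−0.0000)/(55.3150−31.2650)=2.9289; B=V−Δ·S=-81.7608
Node (1,1) S=85.1000: V=(p*·79.4324+(1−p*)·70.4401)/1.12=70.4401; Δ=(79.4324−70.4401)/(97.8650−55.3150)=0.2113; B=V−Δ·S=52.4554
Node (0,0) S=74.0000: V=(p*·70.4401+(1−p*)·59.1193)/1.12=62.2864; Δ=(70.4401−59.1193)/(85.1000−48.1000)=0.3060; B=V−Δ·S=39.6450
Root portfolio cost Δ·74+B reproduces V0=62.2864.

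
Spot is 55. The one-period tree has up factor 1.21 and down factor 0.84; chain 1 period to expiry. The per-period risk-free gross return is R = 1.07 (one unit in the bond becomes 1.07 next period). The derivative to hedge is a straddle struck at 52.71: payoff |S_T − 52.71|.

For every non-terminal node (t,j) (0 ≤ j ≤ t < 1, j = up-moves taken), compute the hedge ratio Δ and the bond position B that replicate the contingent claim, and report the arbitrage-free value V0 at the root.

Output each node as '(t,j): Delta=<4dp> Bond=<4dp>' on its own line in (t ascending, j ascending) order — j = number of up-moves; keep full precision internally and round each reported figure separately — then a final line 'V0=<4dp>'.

(0,0): Delta=0.3602 Bond=-9.4683
V0=10.3425

Risk-neutral probability p* = (R−d)/(u−d) = (1.07−0.84)/(1.21−0.84) = 0.6216.
Payoff layer (t=1): V(1,0)=6.5100, V(1,1)=13.8400
  t=0,j=0: stock 55.0000 → up 66.5500 (V=13.8400), down 46.2000 (V=6.5100). Price 10.3425; hedge Δ=0.3602, bond B=-9.4683.
The time-0 hedge costs 10.3425, which is the no-arbitrage price.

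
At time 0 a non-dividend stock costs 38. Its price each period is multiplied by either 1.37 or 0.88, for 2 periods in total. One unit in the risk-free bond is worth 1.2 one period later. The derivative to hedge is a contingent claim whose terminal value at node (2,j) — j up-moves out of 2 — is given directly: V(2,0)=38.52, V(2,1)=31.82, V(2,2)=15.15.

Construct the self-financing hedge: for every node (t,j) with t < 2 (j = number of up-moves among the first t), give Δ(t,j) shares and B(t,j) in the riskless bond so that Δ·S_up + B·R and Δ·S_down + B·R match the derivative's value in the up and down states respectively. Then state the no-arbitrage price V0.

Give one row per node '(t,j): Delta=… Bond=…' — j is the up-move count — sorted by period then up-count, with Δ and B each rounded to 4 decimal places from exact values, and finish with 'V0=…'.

The replicating-portfolio and risk-neutral prices coincide; use p* = (1.2−0.88)/(1.37−0.88) = 0.6531 for the latter.
At expiry t=2: V(2,0)=38.5200, V(2,1)=31.8200, V(2,2)=15.1500
Node (1,0) S=33.4400: V=(p*·31.8200+(1−p*)·38.5200)/1.2=28.4537; Δ=(31.8200−38.5200)/(45.8128−29.4272)=-0.4089; B=V−Δ·S=42.1272
Node (1,1) S=52.0600: V=(p*·15.1500+(1−p*)·31.8200)/1.2=17.4446; Δ=(15.1500−31.8200)/(71.3222−45.8128)=-0.6535; B=V−Δ·S=51.4650
Node (0,0) S=38.0000: V=(p*·17.4446+(1−p*)·28.4537)/1.2=17.7201; Δ=(17.4446−28.4537)/(52.0600−33.4400)=-0.5913; B=V−Δ·S=40.1878
The time-0 hedge costs 17.7201, which is the no-arbitrage price.

(0,0): Delta=-0.5913 Bond=40.1878
(1,0): Delta=-0.4089 Bond=42.1272
(1,1): Delta=-0.6535 Bond=51.4650
V0=17.7201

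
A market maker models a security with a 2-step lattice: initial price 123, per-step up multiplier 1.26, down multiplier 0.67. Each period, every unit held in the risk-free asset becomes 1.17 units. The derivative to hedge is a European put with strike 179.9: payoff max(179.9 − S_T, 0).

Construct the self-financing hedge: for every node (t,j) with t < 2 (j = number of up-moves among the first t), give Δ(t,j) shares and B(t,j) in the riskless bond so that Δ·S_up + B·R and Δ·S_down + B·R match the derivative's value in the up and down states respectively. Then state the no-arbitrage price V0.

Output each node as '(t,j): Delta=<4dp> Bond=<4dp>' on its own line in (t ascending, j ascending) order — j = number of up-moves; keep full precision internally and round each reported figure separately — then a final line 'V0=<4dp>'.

The replicating-portfolio and risk-neutral prices coincide; use p* = (1.17−0.67)/(1.26−0.67) = 0.8475 for the latter.
Payoff layer (t=2): V(2,0)=124.6853, V(2,1)=76.0634, V(2,2)=0.0000
Node (1,0) S=82.4100: V=(p*·76.0634+(1−p*)·124.6853)/1.17=71.3507; Δ=(76.0634−124.6853)/(103.8366−55.2147)=-1.0000; B=V−Δ·S=153.7607
Node (1,1) S=154.9800: V=(p*·0.0000+(1−p*)·76.0634)/1.17=9.9170; Δ=(0.0000−76.0634)/(195.2748−103.8366)=-0.8319; B=V−Δ·S=138.8380
Node (0,0) S=123.0000: V=(p*·9.9170+(1−p*)·71.3507)/1.17=16.4857; Δ=(9.9170−71.3507)/(154.9800−82.4100)=-0.8465; B=V−Δ·S=120.6106
Check: Δ(0,0)·S0 + B(0,0) = 16.4857 = V0.

(0,0): Delta=-0.8465 Bond=120.6106
(1,0): Delta=-1.0000 Bond=153.7607
(1,1): Delta=-0.8319 Bond=138.8380
V0=16.4857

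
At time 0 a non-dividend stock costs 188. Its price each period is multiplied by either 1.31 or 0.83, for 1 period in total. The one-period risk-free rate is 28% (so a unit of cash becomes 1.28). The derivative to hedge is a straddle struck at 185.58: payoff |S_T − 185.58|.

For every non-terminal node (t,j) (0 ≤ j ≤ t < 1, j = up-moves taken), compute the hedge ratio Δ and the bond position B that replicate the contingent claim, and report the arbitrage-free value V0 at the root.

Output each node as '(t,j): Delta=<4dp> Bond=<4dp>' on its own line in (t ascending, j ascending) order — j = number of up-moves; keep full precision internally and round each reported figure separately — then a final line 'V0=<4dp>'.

The replicating-portfolio and risk-neutral prices coincide; use p* = (1.28−0.83)/(1.31−0.83) = 0.9375 for the latter.
Payoff layer (t=1): V(1,0)=29.5400, V(1,1)=60.7000
(0,0): S=188.0000. Δ = (V_up−V_dn)/(S_up−S_dn) = (60.7000−29.5400)/(246.2800−156.0400) = 0.3453. V = [p*·60.7000 + (1−p*)·29.5400]/1.28 = 45.9004. B = V − Δ·S = -19.0163.
Root portfolio cost Δ·188+B reproduces V0=45.9004.

(0,0): Delta=0.3453 Bond=-19.0163
V0=45.9004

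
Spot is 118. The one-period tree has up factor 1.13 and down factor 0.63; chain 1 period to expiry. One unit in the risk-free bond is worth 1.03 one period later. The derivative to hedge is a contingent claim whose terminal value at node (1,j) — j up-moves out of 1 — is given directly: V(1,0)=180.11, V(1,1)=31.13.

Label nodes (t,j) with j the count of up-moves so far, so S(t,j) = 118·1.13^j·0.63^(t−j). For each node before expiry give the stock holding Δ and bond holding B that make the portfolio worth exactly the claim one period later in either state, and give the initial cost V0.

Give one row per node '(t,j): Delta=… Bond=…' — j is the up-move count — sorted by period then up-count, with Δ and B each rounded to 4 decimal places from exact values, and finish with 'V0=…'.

(0,0): Delta=-2.5251 Bond=357.1115
V0=59.1515

Since d<R<u, set p* = (R−d)/(u−d) = 0.8000; price each node as the discounted p*-expectation of its children.
Terminal values V(1,·): V(1,0)=180.1100, V(1,1)=31.1300
  t=0,j=0: stock 118.0000 → up 133.3400 (V=31.1300), down 74.3400 (V=180.1100). Price 59.1515; hedge Δ=-2.5251, bond B=357.1115.
Self-financing check: at every node Δ·S+B equals the discounted successor values.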